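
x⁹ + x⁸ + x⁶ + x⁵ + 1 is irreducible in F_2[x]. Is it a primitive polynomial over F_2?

Write f(x) = x⁹ + x⁸ + x⁶ + x⁵ + 1.
|GF(2^9)^×| = 2^9 − 1 = 511. Prime factorization: 511 = 7·73.
f is primitive ⇔ x has order 511 in GF(2)[x]/(f), i.e. x^(511/q) ≠ 1 for each prime q | 511.
x^(73) mod f = x⁸ + x⁵ + x² + 1.
x^(7) mod f = x⁷.
None equal 1, so x has full order 511; f is primitive.

Yes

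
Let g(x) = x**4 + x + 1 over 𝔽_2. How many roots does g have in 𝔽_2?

0

Evaluate at each of the 2 elements of 𝔽_2:
g(0) = 1; g(1) = 1.
No element is a root.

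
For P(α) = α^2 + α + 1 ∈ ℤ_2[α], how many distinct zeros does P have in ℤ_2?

Evaluate at each of the 2 elements of ℤ_2:
P(0) = 1; P(1) = 1.
No element is a root.

0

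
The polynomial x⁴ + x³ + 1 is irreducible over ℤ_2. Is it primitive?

Yes

Write f(x) = x⁴ + x³ + 1.
|GF(2^4)^×| = 2^4 − 1 = 15. Prime factorization: 15 = 3·5.
f is primitive ⇔ x has order 15 in GF(2)[x]/(f), i.e. x^(15/q) ≠ 1 for each prime q | 15.
x^(5) mod f = x³ + x + 1.
x^(3) mod f = x³.
None equal 1, so x has full order 15; f is primitive.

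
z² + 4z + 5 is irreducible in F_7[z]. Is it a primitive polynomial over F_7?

Yes

Write f(z) = z² + 4z + 5.
|GF(7^2)^×| = 7^2 − 1 = 48. Prime factorization: 48 = 2^4·3.
f is primitive ⇔ z has order 48 in GF(7)[z]/(f), i.e. z^(48/q) ≠ 1 for each prime q | 48.
z^(24) mod f = 6.
z^(16) mod f = 4.
None equal 1, so z has full order 48; f is primitive.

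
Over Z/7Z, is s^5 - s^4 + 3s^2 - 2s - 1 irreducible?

Write h(s) = s^5 - s^4 + 3s^2 - 2s - 1.
Check for roots in Z/7Z: h(0) = 6; h(1) = 0 → root; h(2) = 2; h(3) = 0 → root; h(4) = 2; h(5) = 2; h(6) = 2.
h(1) = 0, so (s − 1) divides h(s); h is reducible.

No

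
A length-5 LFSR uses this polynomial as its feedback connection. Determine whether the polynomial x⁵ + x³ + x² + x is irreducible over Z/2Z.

No

Write h(x) = x⁵ + x³ + x² + x.
Check for roots in Z/2Z: h(0) = 0 → root; h(1) = 0 → root.
h(0) = 0, so (x) divides h(x); h is reducible.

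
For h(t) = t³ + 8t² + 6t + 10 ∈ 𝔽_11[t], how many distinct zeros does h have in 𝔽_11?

3

Evaluate at each of the 11 elements of 𝔽_11:
h(0) = 10; h(1) = 3; h(2) = 7; h(3) = 6; h(4) = 6; h(5) = 2; h(6) = 0 → root; h(7) = 6; h(8) = 4; h(9) = 0 → root; h(10) = 0 → root.
Roots: {6, 9, 10}.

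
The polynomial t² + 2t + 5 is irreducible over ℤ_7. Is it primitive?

Yes

Write f(t) = t² + 2t + 5.
|GF(7^2)^×| = 7^2 − 1 = 48. Prime factorization: 48 = 2^4·3.
f is primitive ⇔ t has order 48 in GF(7)[t]/(f), i.e. t^(48/q) ≠ 1 for each prime q | 48.
t^(24) mod f = 6.
t^(16) mod f = 4.
None equal 1, so t has full order 48; f is primitive.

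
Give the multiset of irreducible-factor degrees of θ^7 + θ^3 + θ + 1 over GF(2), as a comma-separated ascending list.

1, 2, 4

Write g(θ) = θ^7 + θ^3 + θ + 1.
Roots in GF(2): g(0) = 1; g(1) = 0 → root.
Linear factors from roots: (θ + 1).
Complete factorization: g(θ) = (θ + 1)·(θ^2 + θ + 1)·(θ^4 + θ + 1).
Factor degrees with multiplicity: 1 + 2 + 4 = 7.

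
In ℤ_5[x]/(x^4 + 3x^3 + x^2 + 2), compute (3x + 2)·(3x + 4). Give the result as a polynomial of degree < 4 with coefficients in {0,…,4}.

Multiply in ℤ_5[x]: (3x + 2)·(3x + 4) = 4x^2 + 3x + 3.
Reduced: 4x^2 + 3x + 3.

4x^2 + 3x + 3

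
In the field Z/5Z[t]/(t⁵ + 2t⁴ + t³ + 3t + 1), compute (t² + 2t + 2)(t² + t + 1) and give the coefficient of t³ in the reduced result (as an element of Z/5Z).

Multiply in Z/5Z[t]: (t² + 2t + 2)·(t² + t + 1) = t⁴ + 3t³ + 4t + 2.
Reduced: t⁴ + 3t³ + 4t + 2.

3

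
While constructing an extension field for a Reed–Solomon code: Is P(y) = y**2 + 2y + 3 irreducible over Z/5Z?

Check for roots in Z/5Z: P(0) = 3; P(1) = 1; P(2) = 1; P(3) = 3; P(4) = 2.
No roots. A degree-2 polynomial over a field with no linear factor is irreducible.

Yes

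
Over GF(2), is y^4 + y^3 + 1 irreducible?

Yes

Write g(y) = y^4 + y^3 + 1.
Check for roots in GF(2): g(0) = 1; g(1) = 1.
No roots, so no linear factors.
Monic irreducibles of degree 2 over GF(2): y^2 + y + 1.
None of them divide g (all give nonzero remainder).
No irreducible factor of degree ≤ 2 exists, so g is irreducible over GF(2).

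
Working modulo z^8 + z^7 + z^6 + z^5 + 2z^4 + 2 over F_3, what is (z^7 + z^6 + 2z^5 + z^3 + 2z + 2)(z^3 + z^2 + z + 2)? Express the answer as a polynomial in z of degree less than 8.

z^7 + z^5 + 2z^4 + 2z^2 + z

Multiply in F_3[z]: (z^7 + z^6 + 2z^5 + z^3 + 2z + 2)·(z^3 + z^2 + z + 2) = z^10 + 2z^9 + z^8 + 2z^7 + 2z^6 + 2z^5 + z^2 + 1.
Reduce using z^8 ≡ 2z^7 + 2z^6 + 2z^5 + z^4 + 1 (mod z^8 + z^7 + z^6 + z^5 + 2z^4 + 2).
Reduced: z^7 + z^5 + 2z^4 + 2z^2 + z.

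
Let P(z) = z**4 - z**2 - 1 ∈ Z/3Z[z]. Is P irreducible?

Yes

Check for roots in Z/3Z: P(0) = 2; P(1) = 2; P(2) = 2.
No roots, so no linear factors.
Monic irreducibles of degree 2 over GF(3): z**2 + 1, z**2 + z - 1, z**2 - z - 1.
None of them divide P (all give nonzero remainder).
No irreducible factor of degree ≤ 2 exists, so P is irreducible over GF(3).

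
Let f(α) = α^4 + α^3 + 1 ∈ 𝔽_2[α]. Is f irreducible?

Check for roots in 𝔽_2: f(0) = 1; f(1) = 1.
No roots, so no linear factors.
Monic irreducibles of degree 2 over GF(2): α^2 + α + 1.
None of them divide f (all give nonzero remainder).
No irreducible factor of degree ≤ 2 exists, so f is irreducible over GF(2).

Yes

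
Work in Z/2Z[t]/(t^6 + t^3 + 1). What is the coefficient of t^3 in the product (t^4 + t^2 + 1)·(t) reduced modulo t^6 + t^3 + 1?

Multiply in Z/2Z[t]: (t^4 + t^2 + 1)·(t) = t^5 + t^3 + t.
Reduced: t^5 + t^3 + t.

1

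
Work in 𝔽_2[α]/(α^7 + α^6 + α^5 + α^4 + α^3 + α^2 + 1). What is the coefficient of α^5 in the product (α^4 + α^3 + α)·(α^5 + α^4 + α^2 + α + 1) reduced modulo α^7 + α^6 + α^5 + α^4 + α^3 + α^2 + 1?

Multiply in 𝔽_2[α]: (α^4 + α^3 + α)·(α^5 + α^4 + α^2 + α + 1) = α^9 + α^7 + α^5 + α^2 + α.
Reduce using α^7 ≡ α^6 + α^5 + α^4 + α^3 + α^2 + 1 (mod α^7 + α^6 + α^5 + α^4 + α^3 + α^2 + 1).
Reduced: α^6 + α^4 + α^2 + 1.

0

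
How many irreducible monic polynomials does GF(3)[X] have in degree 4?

18

The number of monic irreducibles of degree 4 over GF(3) is (1/4)·Σ_{d∣4} μ(4/d) 3^d.
Divisors of 4: 1, 2, 4; μ(4/d) for each: 0, -1, 1.
Σ = − 3^2 + 3^4 = 72.
N = 72/4 = 18.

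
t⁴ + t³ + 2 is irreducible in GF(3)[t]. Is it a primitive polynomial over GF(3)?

Write f(t) = t⁴ + t³ + 2.
|GF(3^4)^×| = 3^4 − 1 = 80. Prime factorization: 80 = 2^4·5.
f is primitive ⇔ t has order 80 in GF(3)[t]/(f), i.e. t^(80/q) ≠ 1 for each prime q | 80.
t^(40) mod f = 2.
t^(16) mod f = 2t² + 2t + 2.
None equal 1, so t has full order 80; f is primitive.

Yes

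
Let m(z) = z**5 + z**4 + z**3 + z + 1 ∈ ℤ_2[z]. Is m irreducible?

Yes

Check for roots in ℤ_2: m(0) = 1; m(1) = 1.
No roots, so no linear factors.
Monic irreducibles of degree 2 over GF(2): z**2 + z + 1.
None of them divide m (all give nonzero remainder).
No irreducible factor of degree ≤ 2 exists, so m is irreducible over GF(2).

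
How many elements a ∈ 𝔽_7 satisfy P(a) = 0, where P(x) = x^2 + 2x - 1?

Evaluate at each of the 7 elements of 𝔽_7:
P(0) = 6; P(1) = 2; P(2) = 0 → root; P(3) = 0 → root; P(4) = 2; P(5) = 6; P(6) = 5.
Roots: {2, 3}.

2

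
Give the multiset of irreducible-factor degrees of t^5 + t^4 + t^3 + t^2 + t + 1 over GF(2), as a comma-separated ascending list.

1, 2, 2

Write h(t) = t^5 + t^4 + t^3 + t^2 + t + 1.
Roots in GF(2): h(0) = 1; h(1) = 0 → root.
Linear factors from roots: (t + 1).
Complete factorization: h(t) = (t + 1)·(t^2 + t + 1)^2.
Factor degrees with multiplicity: 1 + 2 + 2 = 5.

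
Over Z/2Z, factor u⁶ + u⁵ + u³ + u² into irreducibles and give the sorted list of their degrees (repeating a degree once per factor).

1, 1, 1, 1, 2

Write f(u) = u⁶ + u⁵ + u³ + u².
Roots in Z/2Z: f(0) = 0 → root; f(1) = 0 → root.
Linear factors from roots: (u), (u + 1).
Complete factorization: f(u) = (u)^2·(u + 1)^2·(u² + u + 1).
Factor degrees with multiplicity: 1 + 1 + 1 + 1 + 2 = 6.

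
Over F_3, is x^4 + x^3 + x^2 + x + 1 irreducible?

Write P(x) = x^4 + x^3 + x^2 + x + 1.
Check for roots in F_3: P(0) = 1; P(1) = 2; P(2) = 1.
No roots, so no linear factors.
Monic irreducibles of degree 2 over GF(3): x^2 + 1, x^2 + x - 1, x^2 - x - 1.
None of them divide P (all give nonzero remainder).
No irreducible factor of degree ≤ 2 exists, so P is irreducible over GF(3).

Yes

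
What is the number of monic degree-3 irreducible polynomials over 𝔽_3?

x^(3^3) − x is the product of all monic irreducibles of degree dividing 3; Möbius inversion gives N = (1/3) Σ μ(3/d)·3^d.
Divisors of 3: 1, 3; μ(3/d) for each: -1, 1.
Σ = − 3^1 + 3^3 = 24.
N = 24/3 = 8.

8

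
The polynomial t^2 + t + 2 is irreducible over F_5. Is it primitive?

Yes

Write f(t) = t^2 + t + 2.
|GF(5^2)^×| = 5^2 − 1 = 24. Prime factorization: 24 = 2^3·3.
f is primitive ⇔ t has order 24 in GF(5)[t]/(f), i.e. t^(24/q) ≠ 1 for each prime q | 24.
t^(12) mod f = 4.
t^(8) mod f = 3t + 1.
None equal 1, so t has full order 24; f is primitive.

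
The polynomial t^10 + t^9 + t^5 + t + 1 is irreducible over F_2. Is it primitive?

Write f(t) = t^10 + t^9 + t^5 + t + 1.
|GF(2^10)^×| = 2^10 − 1 = 1023. Prime factorization: 1023 = 3·11·31.
f is primitive ⇔ t has order 1023 in GF(2)[t]/(f), i.e. t^(1023/q) ≠ 1 for each prime q | 1023.
t^(341) mod f = t^9 + t^6 + t^5 + t^2 + 1.
t^(93) mod f = t^8 + t^2 + t + 1.
t^(33) mod f = 1
Since t^(33) = 1, the order of t divides 33 < 1023; not primitive.

No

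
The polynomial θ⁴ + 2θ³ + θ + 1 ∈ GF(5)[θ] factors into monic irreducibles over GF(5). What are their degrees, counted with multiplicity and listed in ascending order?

Write h(θ) = θ⁴ + 2θ³ + θ + 1.
Roots in GF(5): h(0) = 1; h(1) = 0 → root; h(2) = 0 → root; h(3) = 4; h(4) = 4.
Linear factors from roots: (θ + 4), (θ + 3).
Complete factorization: h(θ) = (θ + 3)·(θ + 4)·(θ² + 3).
Factor degrees with multiplicity: 1 + 1 + 2 = 4.

1, 1, 2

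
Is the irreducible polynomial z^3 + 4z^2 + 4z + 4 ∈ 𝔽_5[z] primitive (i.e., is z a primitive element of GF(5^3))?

No

Write f(z) = z^3 + 4z^2 + 4z + 4.
|GF(5^3)^×| = 5^3 − 1 = 124. Prime factorization: 124 = 2^2·31.
f is primitive ⇔ z has order 124 in GF(5)[z]/(f), i.e. z^(124/q) ≠ 1 for each prime q | 124.
z^(62) mod f = 1
z^(4) mod f = 2z^2 + 2z + 1.
Since z^(62) = 1, the order of z divides 62 < 124; not primitive.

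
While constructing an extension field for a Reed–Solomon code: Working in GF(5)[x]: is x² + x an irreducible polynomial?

Write g(x) = x² + x.
Check for roots in GF(5): g(0) = 0 → root; g(1) = 2; g(2) = 1; g(3) = 2; g(4) = 0 → root.
g(0) = 0, so (x) divides g(x); g is reducible.

No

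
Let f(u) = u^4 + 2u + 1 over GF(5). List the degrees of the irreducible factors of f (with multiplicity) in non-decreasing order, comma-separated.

1, 3

Roots in GF(5): f(0) = 1; f(1) = 4; f(2) = 1; f(3) = 3; f(4) = 0 → root.
Linear factors from roots: (u + 1).
Complete factorization: f(u) = (u + 1)·(u^3 - u^2 + u + 1).
Factor degrees with multiplicity: 1 + 3 = 4.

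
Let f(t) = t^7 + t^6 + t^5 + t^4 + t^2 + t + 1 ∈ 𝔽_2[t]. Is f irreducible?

Yes

Check for roots in 𝔽_2: f(0) = 1; f(1) = 1.
No roots, so no linear factors.
Monic irreducibles of degree 2 over GF(2): t^2 + t + 1.
None of them divide f (all give nonzero remainder).
Monic irreducibles of degree 3 over GF(2): t^3 + t + 1, t^3 + t^2 + 1.
None of them divide f (all give nonzero remainder).
No irreducible factor of degree ≤ 3 exists, so f is irreducible over GF(2).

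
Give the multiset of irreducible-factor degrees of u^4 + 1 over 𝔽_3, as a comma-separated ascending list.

Write g(u) = u^4 + 1.
Roots in 𝔽_3: g(0) = 1; g(1) = 2; g(2) = 2.
Complete factorization: g(u) = (u^2 + u - 1)·(u^2 - u - 1).
Factor degrees with multiplicity: 2 + 2 = 4.

2, 2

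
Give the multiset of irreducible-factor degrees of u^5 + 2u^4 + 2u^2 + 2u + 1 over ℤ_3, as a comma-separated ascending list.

5

Write f(u) = u^5 + 2u^4 + 2u^2 + 2u + 1.
Roots in ℤ_3: f(0) = 1; f(1) = 2; f(2) = 2.
Complete factorization: f(u) = (u^5 + 2u^4 + 2u^2 + 2u + 1).
Factor degrees with multiplicity: 5 = 5.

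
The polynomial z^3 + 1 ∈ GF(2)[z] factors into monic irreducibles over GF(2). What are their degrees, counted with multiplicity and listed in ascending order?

1, 2

Write h(z) = z^3 + 1.
Roots in GF(2): h(0) = 1; h(1) = 0 → root.
Linear factors from roots: (z + 1).
Complete factorization: h(z) = (z + 1)·(z^2 + z + 1).
Factor degrees with multiplicity: 1 + 2 = 3.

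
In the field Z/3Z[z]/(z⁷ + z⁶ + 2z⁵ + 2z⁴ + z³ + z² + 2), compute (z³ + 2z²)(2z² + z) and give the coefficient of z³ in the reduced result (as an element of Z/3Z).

Multiply in Z/3Z[z]: (z³ + 2z²)·(2z² + z) = 2z⁵ + 2z⁴ + 2z³.
Reduced: 2z⁵ + 2z⁴ + 2z³.

2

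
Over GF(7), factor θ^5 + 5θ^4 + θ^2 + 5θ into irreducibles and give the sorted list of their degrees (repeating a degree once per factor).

Write g(θ) = θ^5 + 5θ^4 + θ^2 + 5θ.
Linear factors from roots: (θ), (θ + 5), (θ + 4), (θ + 2), (θ + 1).
Complete factorization: g(θ) = (θ)·(θ + 1)·(θ + 2)·(θ + 4)·(θ + 5).
Factor degrees with multiplicity: 1 + 1 + 1 + 1 + 1 = 5.

1, 1, 1, 1, 1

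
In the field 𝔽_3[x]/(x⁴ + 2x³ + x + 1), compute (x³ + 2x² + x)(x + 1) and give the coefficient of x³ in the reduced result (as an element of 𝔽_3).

1

Multiply in 𝔽_3[x]: (x³ + 2x² + x)·(x + 1) = x⁴ + x.
Reduce using x⁴ ≡ x³ + 2x + 2 (mod x⁴ + 2x³ + x + 1).
Reduced: x³ + 2.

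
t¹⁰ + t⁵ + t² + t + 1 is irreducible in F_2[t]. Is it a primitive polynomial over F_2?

Write f(t) = t¹⁰ + t⁵ + t² + t + 1.
|GF(2^10)^×| = 2^10 − 1 = 1023. Prime factorization: 1023 = 3·11·31.
f is primitive ⇔ t has order 1023 in GF(2)[t]/(f), i.e. t^(1023/q) ≠ 1 for each prime q | 1023.
t^(341) mod f = t⁵ + t.
t^(93) mod f = t⁹ + t⁸.
t^(33) mod f = t⁹ + t⁸ + t⁶ + t⁵ + t⁴ + t + 1.
None equal 1, so t has full order 1023; f is primitive.

Yes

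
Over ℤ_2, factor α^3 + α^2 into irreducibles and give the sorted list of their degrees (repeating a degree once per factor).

Write h(α) = α^3 + α^2.
Roots in ℤ_2: h(0) = 0 → root; h(1) = 0 → root.
Linear factors from roots: (α), (α + 1).
Complete factorization: h(α) = (α + 1)·(α)^2.
Factor degrees with multiplicity: 1 + 1 + 1 = 3.

1, 1, 1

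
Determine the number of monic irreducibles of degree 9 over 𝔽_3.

2184

Gauss's count: N_{3}(9) = (1/9) Σ_{d|9} μ(9/d)·3^d.
Divisors of 9: 1, 3, 9; μ(9/d) for each: 0, -1, 1.
Σ = − 3^3 + 3^9 = 19656.
N = 19656/9 = 2184.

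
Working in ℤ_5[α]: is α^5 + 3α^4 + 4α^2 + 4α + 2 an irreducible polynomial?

Yes

Write g(α) = α^5 + 3α^4 + 4α^2 + 4α + 2.
Check for roots in ℤ_5: g(0) = 2; g(1) = 4; g(2) = 1; g(3) = 1; g(4) = 4.
No roots, so no linear factors.
Degree-2 irreducible divisors: test the 10 monic irreducibles of degree 2 over GF(5).
None of them divide g (all give nonzero remainder).
No irreducible factor of degree ≤ 2 exists, so g is irreducible over GF(5).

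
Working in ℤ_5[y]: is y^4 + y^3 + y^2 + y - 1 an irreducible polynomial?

Yes

Write g(y) = y^4 + y^3 + y^2 + y - 1.
Check for roots in ℤ_5: g(0) = 4; g(1) = 3; g(2) = 4; g(3) = 4; g(4) = 4.
No roots, so no linear factors.
Degree-2 irreducible divisors: test the 10 monic irreducibles of degree 2 over GF(5).
None of them divide g (all give nonzero remainder).
No irreducible factor of degree ≤ 2 exists, so g is irreducible over GF(5).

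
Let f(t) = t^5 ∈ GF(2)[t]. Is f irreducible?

No

Check for roots in GF(2): f(0) = 0 → root; f(1) = 1.
f(0) = 0, so (t) divides f(t); f is reducible.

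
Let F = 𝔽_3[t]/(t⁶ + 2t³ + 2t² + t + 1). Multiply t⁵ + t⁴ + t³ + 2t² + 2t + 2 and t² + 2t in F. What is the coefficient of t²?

2

Multiply in 𝔽_3[t]: (t⁵ + t⁴ + t³ + 2t² + 2t + 2)·(t² + 2t) = t⁷ + t⁴ + t.
Reduce using t⁶ ≡ t³ + t² + 2t + 2 (mod t⁶ + 2t³ + 2t² + t + 1).
Reduced: 2t⁴ + t³ + 2t².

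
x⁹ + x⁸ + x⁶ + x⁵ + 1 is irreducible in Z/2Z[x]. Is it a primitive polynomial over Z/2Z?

Yes

Write f(x) = x⁹ + x⁸ + x⁶ + x⁵ + 1.
|GF(2^9)^×| = 2^9 − 1 = 511. Prime factorization: 511 = 7·73.
f is primitive ⇔ x has order 511 in GF(2)[x]/(f), i.e. x^(511/q) ≠ 1 for each prime q | 511.
x^(73) mod f = x⁸ + x⁵ + x² + 1.
x^(7) mod f = x⁷.
None equal 1, so x has full order 511; f is primitive.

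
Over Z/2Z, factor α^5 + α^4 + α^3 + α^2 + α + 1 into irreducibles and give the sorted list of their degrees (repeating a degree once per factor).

1, 2, 2

Write h(α) = α^5 + α^4 + α^3 + α^2 + α + 1.
Roots in Z/2Z: h(0) = 1; h(1) = 0 → root.
Linear factors from roots: (α + 1).
Complete factorization: h(α) = (α + 1)·(α^2 + α + 1)^2.
Factor degrees with multiplicity: 1 + 2 + 2 = 5.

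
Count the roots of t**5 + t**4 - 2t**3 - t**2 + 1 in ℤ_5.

Write h(t) = t**5 + t**4 - 2t**3 - t**2 + 1.
Evaluate at each of the 5 elements of ℤ_5:
h(0) = 1; h(1) = 0 → root; h(2) = 4; h(3) = 2; h(4) = 2.
Roots: {1}.

1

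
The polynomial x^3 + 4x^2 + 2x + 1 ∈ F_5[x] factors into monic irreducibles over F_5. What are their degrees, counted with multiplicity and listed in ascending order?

Write h(x) = x^3 + 4x^2 + 2x + 1.
Roots in F_5: h(0) = 1; h(1) = 3; h(2) = 4; h(3) = 0 → root; h(4) = 2.
Linear factors from roots: (x + 2).
Complete factorization: h(x) = (x + 2)·(x^2 + 2x + 3).
Factor degrees with multiplicity: 1 + 2 = 3.

1, 2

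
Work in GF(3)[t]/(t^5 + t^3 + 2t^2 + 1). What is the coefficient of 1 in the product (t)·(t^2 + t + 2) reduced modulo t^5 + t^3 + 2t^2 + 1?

Multiply in GF(3)[t]: (t)·(t^2 + t + 2) = t^3 + t^2 + 2t.
Reduced: t^3 + t^2 + 2t.

0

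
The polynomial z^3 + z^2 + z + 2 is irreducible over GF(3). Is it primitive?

No

Write f(z) = z^3 + z^2 + z + 2.
|GF(3^3)^×| = 3^3 − 1 = 26. Prime factorization: 26 = 2·13.
f is primitive ⇔ z has order 26 in GF(3)[z]/(f), i.e. z^(26/q) ≠ 1 for each prime q | 26.
z^(13) mod f = 1
z^(2) mod f = z^2.
Since z^(13) = 1, the order of z divides 13 < 26; not primitive.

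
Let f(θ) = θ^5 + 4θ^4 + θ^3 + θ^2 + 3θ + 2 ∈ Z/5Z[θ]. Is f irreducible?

Check for roots in Z/5Z: f(0) = 2; f(1) = 2; f(2) = 1; f(3) = 4; f(4) = 2.
No roots, so no linear factors.
Degree-2 irreducible divisors: test the 10 monic irreducibles of degree 2 over GF(5).
None of them divide f (all give nonzero remainder).
No irreducible factor of degree ≤ 2 exists, so f is irreducible over GF(5).

Yes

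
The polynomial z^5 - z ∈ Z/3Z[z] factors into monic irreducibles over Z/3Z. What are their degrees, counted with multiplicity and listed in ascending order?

1, 1, 1, 2

Write g(z) = z^5 - z.
Roots in Z/3Z: g(0) = 0 → root; g(1) = 0 → root; g(2) = 0 → root.
Linear factors from roots: (z), (z - 1), (z + 1).
Complete factorization: g(z) = (z)·(z + 1)·(z - 1)·(z^2 + 1).
Factor degrees with multiplicity: 1 + 1 + 1 + 2 = 5.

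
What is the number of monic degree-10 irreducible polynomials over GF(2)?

99

The number of monic irreducibles of degree 10 over GF(2) is (1/10)·Σ_{d∣10} μ(10/d) 2^d.
Divisors of 10: 1, 2, 5, 10; μ(10/d) for each: 1, -1, -1, 1.
Σ = 2^1 − 2^2 − 2^5 + 2^10 = 990.
N = 990/10 = 99.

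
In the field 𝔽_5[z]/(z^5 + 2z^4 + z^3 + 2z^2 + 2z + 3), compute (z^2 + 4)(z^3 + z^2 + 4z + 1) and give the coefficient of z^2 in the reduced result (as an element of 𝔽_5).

3

Multiply in 𝔽_5[z]: (z^2 + 4)·(z^3 + z^2 + 4z + 1) = z^5 + z^4 + 3z^3 + z + 4.
Reduce using z^5 ≡ 3z^4 + 4z^3 + 3z^2 + 3z + 2 (mod z^5 + 2z^4 + z^3 + 2z^2 + 2z + 3).
Reduced: 4z^4 + 2z^3 + 3z^2 + 4z + 1.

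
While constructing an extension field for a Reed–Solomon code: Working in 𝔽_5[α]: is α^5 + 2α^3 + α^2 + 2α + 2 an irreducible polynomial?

Yes

Write f(α) = α^5 + 2α^3 + α^2 + 2α + 2.
Check for roots in 𝔽_5: f(0) = 2; f(1) = 3; f(2) = 3; f(3) = 4; f(4) = 3.
No roots, so no linear factors.
Degree-2 irreducible divisors: test the 10 monic irreducibles of degree 2 over GF(5).
None of them divide f (all give nonzero remainder).
No irreducible factor of degree ≤ 2 exists, so f is irreducible over GF(5).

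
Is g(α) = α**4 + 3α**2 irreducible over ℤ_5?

No

Check for roots in ℤ_5: g(0) = 0 → root; g(1) = 4; g(2) = 3; g(3) = 3; g(4) = 4.
g(0) = 0, so (α) divides g(α); g is reducible.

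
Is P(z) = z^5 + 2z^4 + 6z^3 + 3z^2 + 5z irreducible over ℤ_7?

No

Check for roots in ℤ_7: P(0) = 0 → root; P(1) = 3; P(2) = 1; P(3) = 0 → root; P(4) = 0 → root; P(5) = 3; P(6) = 0 → root.
P(0) = 0, so (z) divides P(z); P is reducible.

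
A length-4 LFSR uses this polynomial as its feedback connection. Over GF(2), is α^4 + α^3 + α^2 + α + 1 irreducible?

Write m(α) = α^4 + α^3 + α^2 + α + 1.
Check for roots in GF(2): m(0) = 1; m(1) = 1.
No roots, so no linear factors.
Monic irreducibles of degree 2 over GF(2): α^2 + α + 1.
None of them divide m (all give nonzero remainder).
No irreducible factor of degree ≤ 2 exists, so m is irreducible over GF(2).

Yes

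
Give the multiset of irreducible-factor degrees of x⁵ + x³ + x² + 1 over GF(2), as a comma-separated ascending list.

Write f(x) = x⁵ + x³ + x² + 1.
Roots in GF(2): f(0) = 1; f(1) = 0 → root.
Linear factors from roots: (x + 1).
Complete factorization: f(x) = (x + 1)^3·(x² + x + 1).
Factor degrees with multiplicity: 1 + 1 + 1 + 2 = 5.

1, 1, 1, 2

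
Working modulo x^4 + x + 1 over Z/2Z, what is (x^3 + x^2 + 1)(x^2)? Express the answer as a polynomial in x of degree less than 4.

1

Multiply in Z/2Z[x]: (x^3 + x^2 + 1)·(x^2) = x^5 + x^4 + x^2.
Reduce using x^4 ≡ x + 1 (mod x^4 + x + 1).
Reduced: 1.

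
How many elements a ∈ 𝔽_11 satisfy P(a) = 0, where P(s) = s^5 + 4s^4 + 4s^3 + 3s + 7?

Evaluate at each of the 11 elements of 𝔽_11:
P(0) = 7; P(1) = 8; P(2) = 9; P(3) = 9; P(4) = 2; P(5) = 9; P(6) = 0 → root; P(7) = 3; P(8) = 4; P(9) = 1; P(10) = 3.
Roots: {6}.

1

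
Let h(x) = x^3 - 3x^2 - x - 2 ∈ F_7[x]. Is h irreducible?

Check for roots in F_7: h(0) = 5; h(1) = 2; h(2) = 6; h(3) = 2; h(4) = 3; h(5) = 1; h(6) = 2.
No roots. A degree-3 polynomial over a field with no linear factor is irreducible.

Yes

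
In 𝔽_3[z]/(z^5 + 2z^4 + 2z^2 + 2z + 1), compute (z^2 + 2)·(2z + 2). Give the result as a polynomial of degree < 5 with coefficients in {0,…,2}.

2z^3 + 2z^2 + z + 1

Multiply in 𝔽_3[z]: (z^2 + 2)·(2z + 2) = 2z^3 + 2z^2 + z + 1.
Reduced: 2z^3 + 2z^2 + z + 1.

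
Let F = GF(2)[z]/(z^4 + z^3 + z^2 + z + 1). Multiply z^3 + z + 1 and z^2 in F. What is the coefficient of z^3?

Multiply in GF(2)[z]: (z^3 + z + 1)·(z^2) = z^5 + z^3 + z^2.
Reduce using z^4 ≡ z^3 + z^2 + z + 1 (mod z^4 + z^3 + z^2 + z + 1).
Reduced: z^3 + z^2 + 1.

1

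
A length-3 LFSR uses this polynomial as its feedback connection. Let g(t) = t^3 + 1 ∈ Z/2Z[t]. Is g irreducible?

No

Check for roots in Z/2Z: g(0) = 1; g(1) = 0 → root.
g(1) = 0, so (t − 1) divides g(t); g is reducible.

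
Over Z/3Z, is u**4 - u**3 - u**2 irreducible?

Write h(u) = u**4 - u**3 - u**2.
Check for roots in Z/3Z: h(0) = 0 → root; h(1) = 2; h(2) = 1.
h(0) = 0, so (u) divides h(u); h is reducible.

No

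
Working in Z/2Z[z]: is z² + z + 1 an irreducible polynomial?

Yes

Write g(z) = z² + z + 1.
Check for roots in Z/2Z: g(0) = 1; g(1) = 1.
No roots. A degree-2 polynomial over a field with no linear factor is irreducible.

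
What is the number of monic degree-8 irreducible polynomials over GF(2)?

30

Gauss's count: N_{2}(8) = (1/8) Σ_{d|8} μ(8/d)·2^d.
Divisors of 8: 1, 2, 4, 8; μ(8/d) for each: 0, 0, -1, 1.
Σ = − 2^4 + 2^8 = 240.
N = 240/8 = 30.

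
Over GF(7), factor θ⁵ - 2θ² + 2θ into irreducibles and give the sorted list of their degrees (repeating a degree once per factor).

1, 1, 1, 2

Write g(θ) = θ⁵ - 2θ² + 2θ.
Linear factors from roots: (θ), (θ - 2), (θ - 3).
Complete factorization: g(θ) = (θ)·(θ - 3)·(θ - 2)·(θ² - 2θ - 2).
Factor degrees with multiplicity: 1 + 1 + 1 + 2 = 5.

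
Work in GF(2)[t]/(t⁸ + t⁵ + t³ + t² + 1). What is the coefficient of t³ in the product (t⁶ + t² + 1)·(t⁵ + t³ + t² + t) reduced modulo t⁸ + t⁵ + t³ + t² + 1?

0

Multiply in GF(2)[t]: (t⁶ + t² + 1)·(t⁵ + t³ + t² + t) = t¹¹ + t⁹ + t⁸ + t⁴ + t² + t.
Reduce using t⁸ ≡ t⁵ + t³ + t² + 1 (mod t⁸ + t⁵ + t³ + t² + 1).
Reduced: t⁵ + t².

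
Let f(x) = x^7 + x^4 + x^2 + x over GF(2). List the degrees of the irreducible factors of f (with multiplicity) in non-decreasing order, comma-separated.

Roots in GF(2): f(0) = 0 → root; f(1) = 0 → root.
Linear factors from roots: (x), (x + 1).
Complete factorization: f(x) = (x)·(x + 1)^3·(x^3 + x^2 + 1).
Factor degrees with multiplicity: 1 + 1 + 1 + 1 + 3 = 7.

1, 1, 1, 1, 3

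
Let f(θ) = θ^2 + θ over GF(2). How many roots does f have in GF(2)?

Evaluate at each of the 2 elements of GF(2):
f(0) = 0 → root; f(1) = 0 → root.
Roots: {0, 1}.

2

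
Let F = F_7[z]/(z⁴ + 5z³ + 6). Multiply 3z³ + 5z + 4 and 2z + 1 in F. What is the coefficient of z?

Multiply in F_7[z]: (3z³ + 5z + 4)·(2z + 1) = 6z⁴ + 3z³ + 3z² + 6z + 4.
Reduce using z⁴ ≡ 2z³ + 1 (mod z⁴ + 5z³ + 6).
Reduced: z³ + 3z² + 6z + 3.

6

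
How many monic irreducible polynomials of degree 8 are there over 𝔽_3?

810

Gauss's count: N_{3}(8) = (1/8) Σ_{d|8} μ(8/d)·3^d.
Divisors of 8: 1, 2, 4, 8; μ(8/d) for each: 0, 0, -1, 1.
Σ = − 3^4 + 3^8 = 6480.
N = 6480/8 = 810.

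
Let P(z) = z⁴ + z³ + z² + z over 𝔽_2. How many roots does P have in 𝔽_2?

2

Evaluate at each of the 2 elements of 𝔽_2:
P(0) = 0 → root; P(1) = 0 → root.
Roots: {0, 1}.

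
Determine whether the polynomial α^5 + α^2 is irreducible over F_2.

Write h(α) = α^5 + α^2.
Check for roots in F_2: h(0) = 0 → root; h(1) = 0 → root.
h(0) = 0, so (α) divides h(α); h is reducible.

No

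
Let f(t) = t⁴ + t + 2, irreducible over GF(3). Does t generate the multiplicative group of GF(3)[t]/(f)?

Yes

|GF(3^4)^×| = 3^4 − 1 = 80. Prime factorization: 80 = 2^4·5.
f is primitive ⇔ t has order 80 in GF(3)[t]/(f), i.e. t^(80/q) ≠ 1 for each prime q | 80.
t^(40) mod f = 2.
t^(16) mod f = 2t³ + t + 2.
None equal 1, so t has full order 80; f is primitive.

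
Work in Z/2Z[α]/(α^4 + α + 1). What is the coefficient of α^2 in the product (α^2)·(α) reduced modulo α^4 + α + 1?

0

Multiply in Z/2Z[α]: (α^2)·(α) = α^3.
Reduced: α^3.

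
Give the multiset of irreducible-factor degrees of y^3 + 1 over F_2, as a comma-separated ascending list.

1, 2

Write g(y) = y^3 + 1.
Roots in F_2: g(0) = 1; g(1) = 0 → root.
Linear factors from roots: (y + 1).
Complete factorization: g(y) = (y + 1)·(y^2 + y + 1).
Factor degrees with multiplicity: 1 + 2 = 3.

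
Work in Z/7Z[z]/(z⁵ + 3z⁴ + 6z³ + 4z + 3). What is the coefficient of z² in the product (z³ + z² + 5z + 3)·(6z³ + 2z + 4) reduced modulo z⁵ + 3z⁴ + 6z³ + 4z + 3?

Multiply in Z/7Z[z]: (z³ + z² + 5z + 3)·(6z³ + 2z + 4) = 6z⁶ + 6z⁵ + 4z⁴ + 3z³ + 5z + 5.
Reduce using z⁵ ≡ 4z⁴ + z³ + 3z + 4 (mod z⁵ + 3z⁴ + 6z³ + 4z + 3).
Reduced: 4z⁴ + 5z³ + 4z² + 6.

4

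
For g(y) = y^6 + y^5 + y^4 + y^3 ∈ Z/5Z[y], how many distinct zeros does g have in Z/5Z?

Evaluate at each of the 5 elements of Z/5Z:
g(0) = 0 → root; g(1) = 4; g(2) = 0 → root; g(3) = 0 → root; g(4) = 0 → root.
Roots: {0, 2, 3, 4}.

4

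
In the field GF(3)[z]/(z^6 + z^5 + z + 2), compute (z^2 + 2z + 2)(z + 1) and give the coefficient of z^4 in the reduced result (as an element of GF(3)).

0

Multiply in GF(3)[z]: (z^2 + 2z + 2)·(z + 1) = z^3 + z + 2.
Reduced: z^3 + z + 2.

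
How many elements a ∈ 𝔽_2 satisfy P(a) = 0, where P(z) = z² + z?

Evaluate at each of the 2 elements of 𝔽_2:
P(0) = 0 → root; P(1) = 0 → root.
Roots: {0, 1}.

2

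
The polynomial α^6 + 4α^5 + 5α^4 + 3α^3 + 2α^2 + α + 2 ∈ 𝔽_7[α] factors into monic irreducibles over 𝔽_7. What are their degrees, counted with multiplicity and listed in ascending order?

1, 1, 1, 1, 2

Write h(α) = α^6 + 4α^5 + 5α^4 + 3α^3 + 2α^2 + α + 2.
Linear factors from roots: (α + 5), (α + 3), (α + 2).
Complete factorization: h(α) = (α + 2)·(α + 5)·(α + 3)^2·(α^2 + 5α + 5).
Factor degrees with multiplicity: 1 + 1 + 1 + 1 + 2 = 6.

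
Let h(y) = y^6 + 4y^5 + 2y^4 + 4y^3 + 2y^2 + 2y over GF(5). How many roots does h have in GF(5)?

4

Evaluate at each of the 5 elements of GF(5):
h(0) = 0 → root; h(1) = 0 → root; h(2) = 3; h(3) = 0 → root; h(4) = 0 → root.
Roots: {0, 1, 3, 4}.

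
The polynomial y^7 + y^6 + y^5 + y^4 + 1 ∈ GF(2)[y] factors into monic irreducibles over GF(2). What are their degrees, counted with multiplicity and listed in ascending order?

Write h(y) = y^7 + y^6 + y^5 + y^4 + 1.
Roots in GF(2): h(0) = 1; h(1) = 1.
Complete factorization: h(y) = (y^7 + y^6 + y^5 + y^4 + 1).
Factor degrees with multiplicity: 7 = 7.

7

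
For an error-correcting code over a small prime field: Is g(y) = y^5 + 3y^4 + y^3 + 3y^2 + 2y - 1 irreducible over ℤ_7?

Check for roots in ℤ_7: g(0) = 6; g(1) = 2; g(2) = 5; g(3) = 6; g(4) = 0 → root; g(5) = 1; g(6) = 1.
g(4) = 0, so (y − 4) divides g(y); g is reducible.

No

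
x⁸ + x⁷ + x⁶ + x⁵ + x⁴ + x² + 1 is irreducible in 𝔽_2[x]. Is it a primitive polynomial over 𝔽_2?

Write f(x) = x⁸ + x⁷ + x⁶ + x⁵ + x⁴ + x² + 1.
|GF(2^8)^×| = 2^8 − 1 = 255. Prime factorization: 255 = 3·5·17.
f is primitive ⇔ x has order 255 in GF(2)[x]/(f), i.e. x^(255/q) ≠ 1 for each prime q | 255.
x^(85) mod f = x⁶ + x⁴ + x³ + x² + 1.
x^(51) mod f = x⁶ + x⁵ + x⁴ + x³ + x.
x^(15) mod f = x⁴ + x².
None equal 1, so x has full order 255; f is primitive.

Yes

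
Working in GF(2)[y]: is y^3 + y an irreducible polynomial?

No

Write g(y) = y^3 + y.
Check for roots in GF(2): g(0) = 0 → root; g(1) = 0 → root.
g(0) = 0, so (y) divides g(y); g is reducible.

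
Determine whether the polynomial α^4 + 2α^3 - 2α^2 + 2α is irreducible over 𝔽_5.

No

Write P(α) = α^4 + 2α^3 - 2α^2 + 2α.
Check for roots in 𝔽_5: P(0) = 0 → root; P(1) = 3; P(2) = 3; P(3) = 3; P(4) = 0 → root.
P(0) = 0, so (α) divides P(α); P is reducible.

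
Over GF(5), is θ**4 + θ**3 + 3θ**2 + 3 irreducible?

Write P(θ) = θ**4 + θ**3 + 3θ**2 + 3.
Check for roots in GF(5): P(0) = 3; P(1) = 3; P(2) = 4; P(3) = 3; P(4) = 1.
No roots, so no linear factors.
Degree-2 irreducible divisors: test the 10 monic irreducibles of degree 2 over GF(5).
None of them divide P (all give nonzero remainder).
No irreducible factor of degree ≤ 2 exists, so P is irreducible over GF(5).

Yes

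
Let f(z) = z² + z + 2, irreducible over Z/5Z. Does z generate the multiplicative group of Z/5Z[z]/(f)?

|GF(5^2)^×| = 5^2 − 1 = 24. Prime factorization: 24 = 2^3·3.
f is primitive ⇔ z has order 24 in GF(5)[z]/(f), i.e. z^(24/q) ≠ 1 for each prime q | 24.
z^(12) mod f = 4.
z^(8) mod f = 3z + 1.
None equal 1, so z has full order 24; f is primitive.

Yes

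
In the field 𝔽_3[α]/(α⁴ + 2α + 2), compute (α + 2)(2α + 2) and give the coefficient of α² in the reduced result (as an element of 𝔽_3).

2

Multiply in 𝔽_3[α]: (α + 2)·(2α + 2) = 2α² + 1.
Reduced: 2α² + 1.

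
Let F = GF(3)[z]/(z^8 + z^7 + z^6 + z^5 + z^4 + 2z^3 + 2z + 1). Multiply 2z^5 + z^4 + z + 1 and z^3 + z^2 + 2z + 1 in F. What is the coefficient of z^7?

Multiply in GF(3)[z]: (2z^5 + z^4 + z + 1)·(z^3 + z^2 + 2z + 1) = 2z^8 + 2z^6 + z^5 + 2z^4 + 2z^3 + 1.
Reduce using z^8 ≡ 2z^7 + 2z^6 + 2z^5 + 2z^4 + z^3 + z + 2 (mod z^8 + z^7 + z^6 + z^5 + z^4 + 2z^3 + 2z + 1).
Reduced: z^7 + 2z^5 + z^3 + 2z + 2.

1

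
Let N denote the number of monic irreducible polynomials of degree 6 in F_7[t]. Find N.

The number of monic irreducibles of degree 6 over GF(7) is (1/6)·Σ_{d∣6} μ(6/d) 7^d.
Divisors of 6: 1, 2, 3, 6; μ(6/d) for each: 1, -1, -1, 1.
Σ = 7^1 − 7^2 − 7^3 + 7^6 = 117264.
N = 117264/6 = 19544.

19544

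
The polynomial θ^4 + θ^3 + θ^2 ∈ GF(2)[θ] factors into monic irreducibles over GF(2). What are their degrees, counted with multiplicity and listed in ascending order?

Write h(θ) = θ^4 + θ^3 + θ^2.
Roots in GF(2): h(0) = 0 → root; h(1) = 1.
Linear factors from roots: (θ).
Complete factorization: h(θ) = (θ)^2·(θ^2 + θ + 1).
Factor degrees with multiplicity: 1 + 1 + 2 = 4.

1, 1, 2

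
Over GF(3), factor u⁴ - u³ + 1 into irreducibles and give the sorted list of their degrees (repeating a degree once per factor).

1, 3

Write h(u) = u⁴ - u³ + 1.
Roots in GF(3): h(0) = 1; h(1) = 1; h(2) = 0 → root.
Linear factors from roots: (u + 1).
Complete factorization: h(u) = (u + 1)·(u³ + u² - u + 1).
Factor degrees with multiplicity: 1 + 3 = 4.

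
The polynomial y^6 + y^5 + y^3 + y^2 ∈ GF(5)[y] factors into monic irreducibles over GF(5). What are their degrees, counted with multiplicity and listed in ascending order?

1, 1, 1, 1, 2

Write f(y) = y^6 + y^5 + y^3 + y^2.
Roots in GF(5): f(0) = 0 → root; f(1) = 4; f(2) = 3; f(3) = 3; f(4) = 0 → root.
Linear factors from roots: (y), (y + 1).
Complete factorization: f(y) = (y)^2·(y + 1)^2·(y^2 - y + 1).
Factor degrees with multiplicity: 1 + 1 + 1 + 1 + 2 = 6.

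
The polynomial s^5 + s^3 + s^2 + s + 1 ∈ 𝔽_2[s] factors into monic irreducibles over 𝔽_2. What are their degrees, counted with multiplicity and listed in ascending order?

5

Write f(s) = s^5 + s^3 + s^2 + s + 1.
Roots in 𝔽_2: f(0) = 1; f(1) = 1.
Complete factorization: f(s) = (s^5 + s^3 + s^2 + s + 1).
Factor degrees with multiplicity: 5 = 5.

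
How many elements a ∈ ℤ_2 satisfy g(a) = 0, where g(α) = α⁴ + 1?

Evaluate at each of the 2 elements of ℤ_2:
g(0) = 1; g(1) = 0 → root.
Roots: {1}.

1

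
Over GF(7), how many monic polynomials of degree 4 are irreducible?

588

Gauss's count: N_{7}(4) = (1/4) Σ_{d|4} μ(4/d)·7^d.
Divisors of 4: 1, 2, 4; μ(4/d) for each: 0, -1, 1.
Σ = − 7^2 + 7^4 = 2352.
N = 2352/4 = 588.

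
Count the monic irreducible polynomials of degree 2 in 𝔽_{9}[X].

x^(9^2) − x is the product of all monic irreducibles of degree dividing 2; Möbius inversion gives N = (1/2) Σ μ(2/d)·9^d.
Divisors of 2: 1, 2; μ(2/d) for each: -1, 1.
Σ = − 9^1 + 9^2 = 72.
N = 72/2 = 36.

36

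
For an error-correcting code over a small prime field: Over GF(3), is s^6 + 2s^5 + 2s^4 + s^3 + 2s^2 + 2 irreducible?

Yes

Write g(s) = s^6 + 2s^5 + 2s^4 + s^3 + 2s^2 + 2.
Check for roots in GF(3): g(0) = 2; g(1) = 1; g(2) = 1.
No roots, so no linear factors.
Monic irreducibles of degree 2 over GF(3): s^2 + 1, s^2 + s + 2, s^2 + 2s + 2.
None of them divide g (all give nonzero remainder).
Degree-3 irreducible divisors: test the 8 monic irreducibles of degree 3 over GF(3).
None of them divide g (all give nonzero remainder).
No irreducible factor of degree ≤ 3 exists, so g is irreducible over GF(3).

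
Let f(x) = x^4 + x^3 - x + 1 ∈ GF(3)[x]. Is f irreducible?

Check for roots in GF(3): f(0) = 1; f(1) = 2; f(2) = 2.
No roots, so no linear factors.
Monic irreducibles of degree 2 over GF(3): x^2 + 1, x^2 + x - 1, x^2 - x - 1.
None of them divide f (all give nonzero remainder).
No irreducible factor of degree ≤ 2 exists, so f is irreducible over GF(3).

Yes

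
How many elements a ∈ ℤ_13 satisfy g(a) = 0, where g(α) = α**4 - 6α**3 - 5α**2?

3

Evaluate at each of the 13 elements of ℤ_13:
g(0) = 0 → root; g(1) = 3; g(2) = 0 → root; g(3) = 4; g(4) = 0 → root; g(5) = 10; g(6) = 2; g(7) = 7; g(8) = 2; g(9) = 1; g(10) = 3; g(11) = 5; g(12) = 2.
Roots: {0, 2, 4}.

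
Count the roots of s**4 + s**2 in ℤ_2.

2

Write h(s) = s**4 + s**2.
Evaluate at each of the 2 elements of ℤ_2:
h(0) = 0 → root; h(1) = 0 → root.
Roots: {0, 1}.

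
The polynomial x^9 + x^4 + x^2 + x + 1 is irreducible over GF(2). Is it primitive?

No

Write f(x) = x^9 + x^4 + x^2 + x + 1.
|GF(2^9)^×| = 2^9 − 1 = 511. Prime factorization: 511 = 7·73.
f is primitive ⇔ x has order 511 in GF(2)[x]/(f), i.e. x^(511/q) ≠ 1 for each prime q | 511.
x^(73) mod f = 1
x^(7) mod f = x^7.
Since x^(73) = 1, the order of x divides 73 < 511; not primitive.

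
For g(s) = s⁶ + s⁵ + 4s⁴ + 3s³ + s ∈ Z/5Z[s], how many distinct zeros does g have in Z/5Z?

Evaluate at each of the 5 elements of Z/5Z:
g(0) = 0 → root; g(1) = 0 → root; g(2) = 1; g(3) = 0 → root; g(4) = 0 → root.
Roots: {0, 1, 3, 4}.

4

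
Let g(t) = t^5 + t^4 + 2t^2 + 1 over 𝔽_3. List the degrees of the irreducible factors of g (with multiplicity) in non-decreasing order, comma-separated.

Roots in 𝔽_3: g(0) = 1; g(1) = 2; g(2) = 0 → root.
Linear factors from roots: (t + 1).
Complete factorization: g(t) = (t + 1)^2·(t^3 + 2t^2 + t + 1).
Factor degrees with multiplicity: 1 + 1 + 3 = 5.

1, 1, 3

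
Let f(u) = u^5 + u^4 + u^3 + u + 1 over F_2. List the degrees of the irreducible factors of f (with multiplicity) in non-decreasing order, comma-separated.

Roots in F_2: f(0) = 1; f(1) = 1.
Complete factorization: f(u) = (u^5 + u^4 + u^3 + u + 1).
Factor degrees with multiplicity: 5 = 5.

5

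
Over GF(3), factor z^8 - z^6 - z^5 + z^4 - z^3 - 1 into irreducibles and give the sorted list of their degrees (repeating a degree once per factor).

Write h(z) = z^8 - z^6 - z^5 + z^4 - z^3 - 1.
Roots in GF(3): h(0) = 2; h(1) = 1; h(2) = 2.
Complete factorization: h(z) = (z^8 - z^6 - z^5 + z^4 - z^3 - 1).
Factor degrees with multiplicity: 8 = 8.

8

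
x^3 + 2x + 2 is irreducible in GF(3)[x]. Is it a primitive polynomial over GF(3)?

No

Write f(x) = x^3 + 2x + 2.
|GF(3^3)^×| = 3^3 − 1 = 26. Prime factorization: 26 = 2·13.
f is primitive ⇔ x has order 26 in GF(3)[x]/(f), i.e. x^(26/q) ≠ 1 for each prime q | 26.
x^(13) mod f = 1
x^(2) mod f = x^2.
Since x^(13) = 1, the order of x divides 13 < 26; not primitive.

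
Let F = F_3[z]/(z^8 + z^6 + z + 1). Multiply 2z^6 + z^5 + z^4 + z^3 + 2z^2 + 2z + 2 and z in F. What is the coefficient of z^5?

1

Multiply in F_3[z]: (2z^6 + z^5 + z^4 + z^3 + 2z^2 + 2z + 2)·(z) = 2z^7 + z^6 + z^5 + z^4 + 2z^3 + 2z^2 + 2z.
Reduced: 2z^7 + z^6 + z^5 + z^4 + 2z^3 + 2z^2 + 2z.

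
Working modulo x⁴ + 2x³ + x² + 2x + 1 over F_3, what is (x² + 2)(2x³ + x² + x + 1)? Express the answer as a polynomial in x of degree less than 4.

2x^2 + 2

Multiply in F_3[x]: (x² + 2)·(2x³ + x² + x + 1) = 2x⁵ + x⁴ + 2x³ + 2x + 2.
Reduce using x⁴ ≡ x³ + 2x² + x + 2 (mod x⁴ + 2x³ + x² + 2x + 1).
Reduced: 2x² + 2.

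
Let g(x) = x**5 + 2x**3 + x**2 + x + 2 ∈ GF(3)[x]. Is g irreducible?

Check for roots in GF(3): g(0) = 2; g(1) = 1; g(2) = 2.
No roots, so no linear factors.
Monic irreducibles of degree 2 over GF(3): x**2 + 1, x**2 + x + 2, x**2 + 2x + 2.
None of them divide g (all give nonzero remainder).
No irreducible factor of degree ≤ 2 exists, so g is irreducible over GF(3).

Yes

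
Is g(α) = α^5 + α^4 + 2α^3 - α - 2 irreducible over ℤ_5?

No

Check for roots in ℤ_5: g(0) = 3; g(1) = 1; g(2) = 0 → root; g(3) = 3; g(4) = 2.
g(2) = 0, so (α − 2) divides g(α); g is reducible.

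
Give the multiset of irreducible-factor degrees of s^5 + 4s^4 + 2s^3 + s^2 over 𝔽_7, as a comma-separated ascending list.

1, 1, 1, 2

Write h(s) = s^5 + 4s^4 + 2s^3 + s^2.
Linear factors from roots: (s), (s + 4).
Complete factorization: h(s) = (s + 4)·(s)^2·(s^2 + 2).
Factor degrees with multiplicity: 1 + 1 + 1 + 2 = 5.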